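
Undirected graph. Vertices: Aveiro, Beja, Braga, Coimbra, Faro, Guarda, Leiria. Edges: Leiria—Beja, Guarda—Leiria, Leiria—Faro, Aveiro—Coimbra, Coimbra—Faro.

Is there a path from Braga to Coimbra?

Braga has no edges, so nothing is reachable from it.

No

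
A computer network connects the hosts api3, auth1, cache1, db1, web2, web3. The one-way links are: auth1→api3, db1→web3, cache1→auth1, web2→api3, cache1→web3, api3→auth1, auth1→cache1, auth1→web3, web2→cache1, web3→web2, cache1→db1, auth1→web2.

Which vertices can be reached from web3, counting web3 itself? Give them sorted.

api3, auth1, cache1, db1, web2, web3

Start at web3.
Its neighbours: web2.
Then their neighbours: api3, cache1.
Then next layer: auth1, db1.
Every vertex is now reached.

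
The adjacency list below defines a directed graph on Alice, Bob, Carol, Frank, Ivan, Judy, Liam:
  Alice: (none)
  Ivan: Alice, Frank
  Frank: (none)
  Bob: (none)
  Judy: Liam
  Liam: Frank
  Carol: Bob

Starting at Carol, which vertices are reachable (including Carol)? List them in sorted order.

Bob, Carol

Start at Carol.
Its neighbours: Bob.
Nothing further is reachable.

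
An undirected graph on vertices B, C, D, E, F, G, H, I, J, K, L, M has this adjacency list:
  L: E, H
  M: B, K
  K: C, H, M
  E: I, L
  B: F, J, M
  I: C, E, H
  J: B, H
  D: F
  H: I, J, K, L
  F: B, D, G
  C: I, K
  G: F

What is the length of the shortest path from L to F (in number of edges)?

Distance 0: L.
Distance 1: E, H.
Distance 2: I, J, K.
Distance 3: B, C, M.
Distance 4: F — contains F.

4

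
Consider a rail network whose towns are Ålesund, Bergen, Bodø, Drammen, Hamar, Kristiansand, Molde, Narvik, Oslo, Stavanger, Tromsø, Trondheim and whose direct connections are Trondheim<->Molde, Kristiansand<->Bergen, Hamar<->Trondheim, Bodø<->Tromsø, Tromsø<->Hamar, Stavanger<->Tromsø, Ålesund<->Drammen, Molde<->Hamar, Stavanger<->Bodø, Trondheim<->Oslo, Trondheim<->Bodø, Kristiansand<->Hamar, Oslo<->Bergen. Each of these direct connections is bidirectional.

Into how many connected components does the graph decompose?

3

From Ålesund: component {Ålesund, Drammen}.
From Bergen: component {Bergen, Bodø, Hamar, Kristiansand, Molde, Oslo, Stavanger, Tromsø, Trondheim}.
From Narvik: component {Narvik}.
That's 3 components.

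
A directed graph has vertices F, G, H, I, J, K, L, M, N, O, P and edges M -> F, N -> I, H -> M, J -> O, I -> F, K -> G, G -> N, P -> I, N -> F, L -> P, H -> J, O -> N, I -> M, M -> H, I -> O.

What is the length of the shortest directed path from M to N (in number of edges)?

Distance 0: M.
Distance 1: F, H.
Distance 2: J.
Distance 3: O.
Distance 4: N — contains N.

4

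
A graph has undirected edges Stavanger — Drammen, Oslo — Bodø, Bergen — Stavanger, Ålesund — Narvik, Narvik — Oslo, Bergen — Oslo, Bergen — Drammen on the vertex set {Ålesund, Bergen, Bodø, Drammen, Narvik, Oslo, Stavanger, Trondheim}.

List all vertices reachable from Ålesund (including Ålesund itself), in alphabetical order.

Start at Ålesund.
Its neighbours: Narvik.
Then their neighbours: Oslo.
Then next layer: Bergen, Bodø.
Then next layer: Drammen, Stavanger.
Nothing further is reachable.

Ålesund, Bergen, Bodø, Drammen, Narvik, Oslo, Stavanger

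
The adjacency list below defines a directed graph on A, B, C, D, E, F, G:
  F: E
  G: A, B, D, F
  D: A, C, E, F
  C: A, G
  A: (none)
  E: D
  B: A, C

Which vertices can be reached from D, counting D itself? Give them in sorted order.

Start at D.
Its neighbours: A, C, E, F.
Then their neighbours: G.
Then next layer: B.
Every vertex is now reached.

A, B, C, D, E, F, G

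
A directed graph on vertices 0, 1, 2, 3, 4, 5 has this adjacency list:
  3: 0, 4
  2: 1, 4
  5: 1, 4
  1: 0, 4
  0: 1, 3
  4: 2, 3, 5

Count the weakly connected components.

1

From 0: component {0, 1, 2, 3, 4, 5}.
That's 1 component.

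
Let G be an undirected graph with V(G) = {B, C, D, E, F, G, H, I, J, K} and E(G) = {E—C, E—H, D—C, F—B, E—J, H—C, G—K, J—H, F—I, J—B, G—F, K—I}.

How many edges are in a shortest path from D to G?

Distance 0: D.
Distance 1: C.
Distance 2: E, H.
Distance 3: J.
Distance 4: B.
Distance 5: F.
Distance 6: G, I — contains G.

6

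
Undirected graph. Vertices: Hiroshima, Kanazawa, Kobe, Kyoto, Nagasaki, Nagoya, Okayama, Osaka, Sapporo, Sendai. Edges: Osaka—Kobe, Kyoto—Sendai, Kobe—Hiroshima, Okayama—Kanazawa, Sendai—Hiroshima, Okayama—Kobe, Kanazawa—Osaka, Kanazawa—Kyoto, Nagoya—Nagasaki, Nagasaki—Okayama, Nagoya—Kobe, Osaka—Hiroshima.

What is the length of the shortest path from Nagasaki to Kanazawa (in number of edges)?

Distance 0: Nagasaki.
Distance 1: Nagoya, Okayama.
Distance 2: Kanazawa, Kobe — contains Kanazawa.

2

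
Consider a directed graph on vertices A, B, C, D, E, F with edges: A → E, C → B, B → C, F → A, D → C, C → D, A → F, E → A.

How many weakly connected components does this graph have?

From A: component {A, E, F}.
From B: component {B, C, D}.
That's 2 components.

2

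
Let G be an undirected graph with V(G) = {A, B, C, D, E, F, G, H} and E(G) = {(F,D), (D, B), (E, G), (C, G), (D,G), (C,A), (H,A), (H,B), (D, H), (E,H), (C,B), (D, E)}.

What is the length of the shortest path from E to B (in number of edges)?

2

Distance 0: E.
Distance 1: D, G, H.
Distance 2: A, B, C, F — contains B.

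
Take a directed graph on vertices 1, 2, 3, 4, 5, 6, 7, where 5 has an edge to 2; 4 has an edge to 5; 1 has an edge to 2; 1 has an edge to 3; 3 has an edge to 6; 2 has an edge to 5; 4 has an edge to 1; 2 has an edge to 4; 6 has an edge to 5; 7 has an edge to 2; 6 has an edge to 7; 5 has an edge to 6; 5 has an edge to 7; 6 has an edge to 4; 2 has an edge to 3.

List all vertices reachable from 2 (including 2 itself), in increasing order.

Start at 2.
Its neighbours: 3, 4, 5.
Then their neighbours: 1, 6, 7.
Every vertex is now reached.

1, 2, 3, 4, 5, 6, 7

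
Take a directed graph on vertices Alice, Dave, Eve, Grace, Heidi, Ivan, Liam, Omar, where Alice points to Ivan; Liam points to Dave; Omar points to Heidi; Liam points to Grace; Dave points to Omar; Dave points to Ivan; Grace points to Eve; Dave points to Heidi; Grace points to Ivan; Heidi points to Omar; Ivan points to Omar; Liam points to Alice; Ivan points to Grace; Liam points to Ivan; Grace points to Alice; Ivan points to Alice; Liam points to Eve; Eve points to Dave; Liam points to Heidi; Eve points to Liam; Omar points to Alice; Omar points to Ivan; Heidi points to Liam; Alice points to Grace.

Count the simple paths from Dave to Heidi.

Dave→Heidi
Dave→Ivan→Alice→Grace→Eve→Liam→Heidi
Dave→Ivan→Grace→Eve→Liam→Heidi
Dave→Ivan→Omar→Alice→Grace→Eve→Liam→Heidi
Dave→Ivan→Omar→Heidi
Dave→Omar→Alice→Grace→Eve→Liam→Heidi
Dave→Omar→Alice→Ivan→Grace→Eve→Liam→Heidi
Dave→Omar→Heidi
Dave→Omar→Ivan→Alice→Grace→Eve→Liam→Heidi
Dave→Omar→Ivan→Grace→Eve→Liam→Heidi

10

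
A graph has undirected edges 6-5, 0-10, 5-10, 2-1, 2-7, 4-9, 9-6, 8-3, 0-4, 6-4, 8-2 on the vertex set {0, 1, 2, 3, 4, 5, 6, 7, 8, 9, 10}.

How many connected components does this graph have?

2

From 0: component {0, 4, 5, 6, 9, 10}.
From 1: component {1, 2, 3, 7, 8}.
That's 2 components.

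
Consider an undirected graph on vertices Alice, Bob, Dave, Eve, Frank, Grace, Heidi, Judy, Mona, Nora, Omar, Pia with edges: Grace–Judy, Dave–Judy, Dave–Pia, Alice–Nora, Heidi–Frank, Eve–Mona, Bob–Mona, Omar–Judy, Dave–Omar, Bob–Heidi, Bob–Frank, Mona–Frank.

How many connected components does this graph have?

From Alice: component {Alice, Nora}.
From Bob: component {Bob, Eve, Frank, Heidi, Mona}.
From Dave: component {Dave, Grace, Judy, Omar, Pia}.
That's 3 components.

3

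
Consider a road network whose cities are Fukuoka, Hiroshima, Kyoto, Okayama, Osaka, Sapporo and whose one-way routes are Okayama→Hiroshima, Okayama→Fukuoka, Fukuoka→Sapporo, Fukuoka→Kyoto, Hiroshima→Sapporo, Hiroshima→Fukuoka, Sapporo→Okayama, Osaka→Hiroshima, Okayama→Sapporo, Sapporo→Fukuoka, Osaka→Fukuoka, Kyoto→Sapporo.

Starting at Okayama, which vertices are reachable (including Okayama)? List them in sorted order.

Fukuoka, Hiroshima, Kyoto, Okayama, Sapporo

Start at Okayama.
Its neighbours: Fukuoka, Hiroshima, Sapporo.
Then their neighbours: Kyoto.
Nothing further is reachable.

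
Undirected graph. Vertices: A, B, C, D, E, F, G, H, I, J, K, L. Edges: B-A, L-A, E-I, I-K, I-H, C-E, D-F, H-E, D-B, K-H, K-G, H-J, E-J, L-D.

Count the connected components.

2

From A: component {A, B, D, F, L}.
From C: component {C, E, G, H, I, J, K}.
That's 2 components.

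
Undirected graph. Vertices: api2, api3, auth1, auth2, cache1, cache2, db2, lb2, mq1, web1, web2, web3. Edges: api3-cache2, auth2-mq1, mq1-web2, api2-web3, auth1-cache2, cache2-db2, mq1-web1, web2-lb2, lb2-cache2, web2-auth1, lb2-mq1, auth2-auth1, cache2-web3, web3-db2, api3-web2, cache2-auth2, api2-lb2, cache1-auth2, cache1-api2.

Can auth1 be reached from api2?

Yes

Explore from api2.
Distance 1: reach cache1, lb2, web3.
Distance 2: reach auth2, cache2, db2, mq1, web2.
Distance 3: reach api3, auth1, web1.
Found auth1.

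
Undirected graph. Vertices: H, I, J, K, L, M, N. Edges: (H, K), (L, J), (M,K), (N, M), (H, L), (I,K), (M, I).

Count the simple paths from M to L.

2

M–I–K–H–L
M–K–H–L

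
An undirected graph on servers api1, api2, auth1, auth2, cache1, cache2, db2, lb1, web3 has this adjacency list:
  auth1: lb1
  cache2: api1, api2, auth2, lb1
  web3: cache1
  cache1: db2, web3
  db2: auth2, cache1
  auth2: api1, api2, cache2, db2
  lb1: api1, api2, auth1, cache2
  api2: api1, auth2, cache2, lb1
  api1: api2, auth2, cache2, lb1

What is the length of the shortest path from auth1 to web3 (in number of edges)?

Distance 0: auth1.
Distance 1: lb1.
Distance 2: api1, api2, cache2.
Distance 3: auth2.
Distance 4: db2.
Distance 5: cache1.
Distance 6: web3 — contains web3.

6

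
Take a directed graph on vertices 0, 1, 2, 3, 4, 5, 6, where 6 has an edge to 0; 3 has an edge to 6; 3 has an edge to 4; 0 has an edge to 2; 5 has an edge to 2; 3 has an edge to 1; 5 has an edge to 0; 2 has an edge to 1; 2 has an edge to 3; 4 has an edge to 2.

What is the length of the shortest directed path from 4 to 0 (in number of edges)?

4

Distance 0: 4.
Distance 1: 2.
Distance 2: 1, 3.
Distance 3: 6.
Distance 4: 0 — contains 0.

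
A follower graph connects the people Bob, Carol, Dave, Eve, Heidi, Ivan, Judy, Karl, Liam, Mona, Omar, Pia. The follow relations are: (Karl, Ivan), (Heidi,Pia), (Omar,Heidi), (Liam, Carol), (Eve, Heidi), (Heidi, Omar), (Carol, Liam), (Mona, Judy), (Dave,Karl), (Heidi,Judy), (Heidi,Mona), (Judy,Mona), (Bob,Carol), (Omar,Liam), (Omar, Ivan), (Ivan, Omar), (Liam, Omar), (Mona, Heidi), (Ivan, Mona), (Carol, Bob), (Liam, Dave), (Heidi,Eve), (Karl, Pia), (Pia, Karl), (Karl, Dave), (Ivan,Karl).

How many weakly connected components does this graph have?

1

From Bob: component {Bob, Carol, Dave, Eve, Heidi, Ivan, Judy, Karl, Liam, Mona, Omar, Pia}.
That's 1 component.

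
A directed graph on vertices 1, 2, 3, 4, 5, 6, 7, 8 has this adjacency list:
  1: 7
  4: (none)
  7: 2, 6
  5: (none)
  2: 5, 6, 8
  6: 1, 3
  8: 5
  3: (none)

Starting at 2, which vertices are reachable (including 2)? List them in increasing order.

Start at 2.
Its neighbours: 5, 6, 8.
Then their neighbours: 1, 3.
Then next layer: 7.
Nothing further is reachable.

1, 2, 3, 5, 6, 7, 8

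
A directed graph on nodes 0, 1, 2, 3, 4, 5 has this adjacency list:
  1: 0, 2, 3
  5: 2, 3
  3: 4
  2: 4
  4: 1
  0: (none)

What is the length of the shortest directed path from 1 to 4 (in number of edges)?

2

Distance 0: 1.
Distance 1: 0, 2, 3.
Distance 2: 4 — contains 4.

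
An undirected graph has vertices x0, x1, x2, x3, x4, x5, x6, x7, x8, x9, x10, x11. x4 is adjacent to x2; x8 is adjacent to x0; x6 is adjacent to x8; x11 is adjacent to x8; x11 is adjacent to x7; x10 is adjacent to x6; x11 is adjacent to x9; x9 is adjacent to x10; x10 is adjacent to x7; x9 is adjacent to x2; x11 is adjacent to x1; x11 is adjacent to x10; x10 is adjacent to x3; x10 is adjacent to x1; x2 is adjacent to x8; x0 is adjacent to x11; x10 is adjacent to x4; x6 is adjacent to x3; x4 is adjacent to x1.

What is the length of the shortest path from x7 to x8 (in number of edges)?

Distance 0: x7.
Distance 1: x10, x11.
Distance 2: x0, x1, x3, x4, x6, x8, x9 — contains x8.

2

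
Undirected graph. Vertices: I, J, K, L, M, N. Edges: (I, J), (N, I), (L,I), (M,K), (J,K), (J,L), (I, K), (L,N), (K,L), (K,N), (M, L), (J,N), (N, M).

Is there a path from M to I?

Yes

Explore from M.
Distance 1: reach K, L, N.
Distance 2: reach I, J.
Found I.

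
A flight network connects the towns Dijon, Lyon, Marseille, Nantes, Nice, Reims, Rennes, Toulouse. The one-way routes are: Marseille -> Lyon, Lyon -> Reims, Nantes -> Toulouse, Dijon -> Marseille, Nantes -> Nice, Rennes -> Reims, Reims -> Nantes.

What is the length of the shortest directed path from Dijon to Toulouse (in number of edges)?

Distance 0: Dijon.
Distance 1: Marseille.
Distance 2: Lyon.
Distance 3: Reims.
Distance 4: Nantes.
Distance 5: Nice, Toulouse — contains Toulouse.

5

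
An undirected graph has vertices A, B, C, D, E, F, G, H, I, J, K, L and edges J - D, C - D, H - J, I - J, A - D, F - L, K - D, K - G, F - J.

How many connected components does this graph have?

From A: component {A, C, D, F, G, H, I, J, K, L}.
From B: component {B}.
From E: component {E}.
That's 3 components.

3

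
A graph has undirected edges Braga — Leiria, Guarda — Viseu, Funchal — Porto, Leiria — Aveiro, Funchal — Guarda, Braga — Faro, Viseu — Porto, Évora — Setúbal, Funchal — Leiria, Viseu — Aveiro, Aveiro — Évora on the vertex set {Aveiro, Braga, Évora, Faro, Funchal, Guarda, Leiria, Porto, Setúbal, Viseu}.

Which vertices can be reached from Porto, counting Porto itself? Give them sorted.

Start at Porto.
Its neighbours: Funchal, Viseu.
Then their neighbours: Aveiro, Guarda, Leiria.
Then next layer: Braga, Évora.
Then next layer: Faro, Setúbal.
Every vertex is now reached.

Aveiro, Braga, Évora, Faro, Funchal, Guarda, Leiria, Porto, Setúbal, Viseu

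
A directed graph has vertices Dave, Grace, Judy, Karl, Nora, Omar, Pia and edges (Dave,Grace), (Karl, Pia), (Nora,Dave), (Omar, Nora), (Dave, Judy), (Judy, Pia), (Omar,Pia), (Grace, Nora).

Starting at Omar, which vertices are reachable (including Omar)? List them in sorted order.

Start at Omar.
Its neighbours: Nora, Pia.
Then their neighbours: Dave.
Then next layer: Grace, Judy.
Nothing further is reachable.

Dave, Grace, Judy, Nora, Omar, Pia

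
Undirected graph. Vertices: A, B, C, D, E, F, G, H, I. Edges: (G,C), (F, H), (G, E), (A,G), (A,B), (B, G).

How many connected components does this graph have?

From A: component {A, B, C, E, G}.
From D: component {D}.
From F: component {F, H}.
From I: component {I}.
That's 4 components.

4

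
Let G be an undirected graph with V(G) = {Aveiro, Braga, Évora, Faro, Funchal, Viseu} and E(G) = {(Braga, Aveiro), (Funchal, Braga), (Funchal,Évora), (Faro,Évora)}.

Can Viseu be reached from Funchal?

Explore from Funchal.
Distance 1: reach Braga, Évora.
Distance 2: reach Aveiro, Faro.
The search is exhausted without reaching Viseu; it lies in a different component.

No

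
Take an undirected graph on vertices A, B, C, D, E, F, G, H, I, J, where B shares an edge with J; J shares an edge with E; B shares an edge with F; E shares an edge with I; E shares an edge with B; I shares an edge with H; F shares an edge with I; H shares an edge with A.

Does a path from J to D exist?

No

Explore from J.
Distance 1: reach B, E.
Distance 2: reach F, I.
Distance 3: reach H.
Distance 4: reach A.
The search is exhausted without reaching D; it lies in a different component.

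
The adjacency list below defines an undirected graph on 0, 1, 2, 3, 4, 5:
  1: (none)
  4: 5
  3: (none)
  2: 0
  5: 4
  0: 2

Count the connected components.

From 0: component {0, 2}.
From 1: component {1}.
From 3: component {3}.
From 4: component {4, 5}.
That's 4 components.

4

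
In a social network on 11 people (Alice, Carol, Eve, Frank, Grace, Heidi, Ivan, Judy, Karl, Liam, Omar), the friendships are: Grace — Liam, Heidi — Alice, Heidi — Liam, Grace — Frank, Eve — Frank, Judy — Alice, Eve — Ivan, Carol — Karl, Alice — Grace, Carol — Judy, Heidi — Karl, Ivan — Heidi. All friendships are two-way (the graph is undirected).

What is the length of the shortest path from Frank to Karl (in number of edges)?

4

Distance 0: Frank.
Distance 1: Eve, Grace.
Distance 2: Alice, Ivan, Liam.
Distance 3: Heidi, Judy.
Distance 4: Carol, Karl — contains Karl.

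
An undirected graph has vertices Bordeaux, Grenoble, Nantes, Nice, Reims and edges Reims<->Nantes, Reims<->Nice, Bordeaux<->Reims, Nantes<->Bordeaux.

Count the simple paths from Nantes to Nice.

Nantes–Bordeaux–Reims–Nice
Nantes–Reims–Nice

2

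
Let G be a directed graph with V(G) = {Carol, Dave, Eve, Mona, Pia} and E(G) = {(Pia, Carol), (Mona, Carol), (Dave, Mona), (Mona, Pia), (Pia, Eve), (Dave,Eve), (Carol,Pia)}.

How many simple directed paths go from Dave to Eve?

Dave→Eve
Dave→Mona→Carol→Pia→Eve
Dave→Mona→Pia→Eve

3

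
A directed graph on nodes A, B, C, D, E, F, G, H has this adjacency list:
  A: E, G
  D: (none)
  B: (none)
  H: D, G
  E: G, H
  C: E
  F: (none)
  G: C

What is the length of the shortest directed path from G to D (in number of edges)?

4

Distance 0: G.
Distance 1: C.
Distance 2: E.
Distance 3: H.
Distance 4: D — contains D.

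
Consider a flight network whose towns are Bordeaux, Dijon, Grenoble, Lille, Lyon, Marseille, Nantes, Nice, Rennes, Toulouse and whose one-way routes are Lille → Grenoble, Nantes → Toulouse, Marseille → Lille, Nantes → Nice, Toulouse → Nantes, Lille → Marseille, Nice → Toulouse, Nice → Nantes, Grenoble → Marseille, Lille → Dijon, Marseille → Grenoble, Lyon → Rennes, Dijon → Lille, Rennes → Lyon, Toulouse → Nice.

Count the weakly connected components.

From Bordeaux: component {Bordeaux}.
From Dijon: component {Dijon, Grenoble, Lille, Marseille}.
From Lyon: component {Lyon, Rennes}.
From Nantes: component {Nantes, Nice, Toulouse}.
That's 4 components.

4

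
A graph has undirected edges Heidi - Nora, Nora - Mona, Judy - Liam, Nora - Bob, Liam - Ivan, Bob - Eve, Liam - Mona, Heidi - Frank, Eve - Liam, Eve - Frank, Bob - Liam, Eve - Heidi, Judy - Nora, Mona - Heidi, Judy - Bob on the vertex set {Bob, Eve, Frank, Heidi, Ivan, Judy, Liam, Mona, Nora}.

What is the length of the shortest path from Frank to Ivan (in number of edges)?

3

Distance 0: Frank.
Distance 1: Eve, Heidi.
Distance 2: Bob, Liam, Mona, Nora.
Distance 3: Ivan, Judy — contains Ivan.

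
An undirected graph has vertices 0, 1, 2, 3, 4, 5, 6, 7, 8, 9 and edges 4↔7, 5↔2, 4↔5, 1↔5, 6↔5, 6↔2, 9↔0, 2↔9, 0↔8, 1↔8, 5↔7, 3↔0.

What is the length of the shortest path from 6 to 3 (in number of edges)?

4

Distance 0: 6.
Distance 1: 2, 5.
Distance 2: 1, 4, 7, 9.
Distance 3: 0, 8.
Distance 4: 3 — contains 3.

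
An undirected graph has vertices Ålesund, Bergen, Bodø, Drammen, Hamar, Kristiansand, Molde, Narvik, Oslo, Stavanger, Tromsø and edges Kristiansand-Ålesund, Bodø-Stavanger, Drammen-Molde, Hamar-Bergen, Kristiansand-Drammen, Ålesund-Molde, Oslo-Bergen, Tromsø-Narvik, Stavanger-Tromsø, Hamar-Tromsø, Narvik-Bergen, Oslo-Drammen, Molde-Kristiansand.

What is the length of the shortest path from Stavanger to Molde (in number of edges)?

Distance 0: Stavanger.
Distance 1: Bodø, Tromsø.
Distance 2: Hamar, Narvik.
Distance 3: Bergen.
Distance 4: Oslo.
Distance 5: Drammen.
Distance 6: Kristiansand, Molde — contains Molde.

6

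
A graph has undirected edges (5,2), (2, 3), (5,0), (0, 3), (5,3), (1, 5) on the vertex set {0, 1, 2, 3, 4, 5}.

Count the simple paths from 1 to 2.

3

1–5–0–3–2
1–5–2
1–5–3–2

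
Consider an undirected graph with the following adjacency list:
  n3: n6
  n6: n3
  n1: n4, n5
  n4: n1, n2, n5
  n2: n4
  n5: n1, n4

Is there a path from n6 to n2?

Explore from n6.
Distance 1: reach n3.
The search is exhausted without reaching n2; it lies in a different component.

No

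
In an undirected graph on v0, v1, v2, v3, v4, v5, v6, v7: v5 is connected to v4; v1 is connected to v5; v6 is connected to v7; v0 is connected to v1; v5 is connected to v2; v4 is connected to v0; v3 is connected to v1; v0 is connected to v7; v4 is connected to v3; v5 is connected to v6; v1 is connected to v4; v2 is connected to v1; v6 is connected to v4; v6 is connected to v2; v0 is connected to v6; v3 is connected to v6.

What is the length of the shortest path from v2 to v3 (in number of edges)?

Distance 0: v2.
Distance 1: v1, v5, v6.
Distance 2: v0, v3, v4, v7 — contains v3.

2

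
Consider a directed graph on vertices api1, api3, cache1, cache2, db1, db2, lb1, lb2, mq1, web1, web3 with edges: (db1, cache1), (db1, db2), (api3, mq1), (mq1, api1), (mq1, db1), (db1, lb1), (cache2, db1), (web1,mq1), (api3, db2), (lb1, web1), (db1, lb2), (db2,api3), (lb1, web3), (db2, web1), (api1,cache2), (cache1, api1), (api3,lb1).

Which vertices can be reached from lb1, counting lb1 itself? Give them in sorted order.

Start at lb1.
Its neighbours: web1, web3.
Then their neighbours: mq1.
Then next layer: api1, db1.
Then next layer: cache1, cache2, db2, lb2.
Then next layer: api3.
Every vertex is now reached.

api1, api3, cache1, cache2, db1, db2, lb1, lb2, mq1, web1, web3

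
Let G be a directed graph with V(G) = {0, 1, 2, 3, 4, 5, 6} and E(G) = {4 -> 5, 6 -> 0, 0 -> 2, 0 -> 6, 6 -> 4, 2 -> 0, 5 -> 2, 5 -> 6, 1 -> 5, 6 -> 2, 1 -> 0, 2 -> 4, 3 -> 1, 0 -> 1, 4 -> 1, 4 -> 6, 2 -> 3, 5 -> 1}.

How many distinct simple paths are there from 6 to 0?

6→0
6→2→0
6→2→3→1→0
6→2→4→1→0
6→2→4→5→1→0
6→4→1→0
6→4→1→5→2→0
6→4→5→1→0
6→4→5→2→0
6→4→5→2→3→1→0

10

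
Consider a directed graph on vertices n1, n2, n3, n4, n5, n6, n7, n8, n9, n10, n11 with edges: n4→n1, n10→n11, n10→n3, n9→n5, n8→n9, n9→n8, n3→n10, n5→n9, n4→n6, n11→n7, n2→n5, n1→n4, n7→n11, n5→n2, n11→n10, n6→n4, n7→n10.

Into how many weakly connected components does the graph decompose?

3

From n1: component {n1, n4, n6}.
From n2: component {n2, n5, n8, n9}.
From n3: component {n3, n7, n10, n11}.
That's 3 components.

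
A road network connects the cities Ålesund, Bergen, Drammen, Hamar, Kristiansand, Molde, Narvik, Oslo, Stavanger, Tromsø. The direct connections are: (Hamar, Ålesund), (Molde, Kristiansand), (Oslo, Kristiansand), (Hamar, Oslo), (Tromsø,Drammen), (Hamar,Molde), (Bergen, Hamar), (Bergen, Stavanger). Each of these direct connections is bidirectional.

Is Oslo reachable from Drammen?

Explore from Drammen.
Distance 1: reach Tromsø.
The search is exhausted without reaching Oslo; it lies in a different component.

No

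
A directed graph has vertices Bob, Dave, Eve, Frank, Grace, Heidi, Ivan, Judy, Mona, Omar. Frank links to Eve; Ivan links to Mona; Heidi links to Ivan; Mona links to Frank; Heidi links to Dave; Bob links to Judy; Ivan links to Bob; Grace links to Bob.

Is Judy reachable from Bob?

Yes

Explore from Bob.
Distance 1: reach Judy.
Found Judy.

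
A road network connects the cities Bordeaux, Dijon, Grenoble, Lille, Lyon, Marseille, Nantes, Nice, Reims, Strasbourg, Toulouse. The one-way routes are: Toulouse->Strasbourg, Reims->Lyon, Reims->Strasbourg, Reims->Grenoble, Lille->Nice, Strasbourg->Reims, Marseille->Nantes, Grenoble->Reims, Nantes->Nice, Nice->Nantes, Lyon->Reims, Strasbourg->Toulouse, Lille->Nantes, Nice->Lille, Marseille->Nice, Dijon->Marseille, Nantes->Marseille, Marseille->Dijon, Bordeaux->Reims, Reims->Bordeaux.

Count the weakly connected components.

2

From Bordeaux: component {Bordeaux, Grenoble, Lyon, Reims, Strasbourg, Toulouse}.
From Dijon: component {Dijon, Lille, Marseille, Nantes, Nice}.
That's 2 components.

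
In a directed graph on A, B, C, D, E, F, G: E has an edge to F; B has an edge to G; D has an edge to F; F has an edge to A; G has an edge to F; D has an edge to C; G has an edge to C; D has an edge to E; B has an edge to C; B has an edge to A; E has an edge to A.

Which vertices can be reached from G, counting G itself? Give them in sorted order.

A, C, F, G

Start at G.
Its neighbours: C, F.
Then their neighbours: A.
Nothing further is reachable.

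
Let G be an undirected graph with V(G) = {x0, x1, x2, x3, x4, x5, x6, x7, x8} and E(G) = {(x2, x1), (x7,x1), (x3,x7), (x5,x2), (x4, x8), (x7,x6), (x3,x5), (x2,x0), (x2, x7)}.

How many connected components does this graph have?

From x0: component {x0, x1, x2, x3, x5, x6, x7}.
From x4: component {x4, x8}.
That's 2 components.

2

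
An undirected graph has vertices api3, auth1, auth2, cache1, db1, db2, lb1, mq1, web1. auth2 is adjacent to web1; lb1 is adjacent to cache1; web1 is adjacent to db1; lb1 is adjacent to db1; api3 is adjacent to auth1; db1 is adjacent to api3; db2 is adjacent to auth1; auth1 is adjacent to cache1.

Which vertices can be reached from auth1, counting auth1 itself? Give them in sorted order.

Start at auth1.
Its neighbours: api3, cache1, db2.
Then their neighbours: db1, lb1.
Then next layer: web1.
Then next layer: auth2.
Nothing further is reachable.

api3, auth1, auth2, cache1, db1, db2, lb1, web1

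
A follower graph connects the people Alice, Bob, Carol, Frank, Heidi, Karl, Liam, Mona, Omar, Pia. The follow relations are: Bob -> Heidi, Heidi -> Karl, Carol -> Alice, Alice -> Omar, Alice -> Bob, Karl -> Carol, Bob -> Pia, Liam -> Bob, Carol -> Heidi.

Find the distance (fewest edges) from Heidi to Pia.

5

Distance 0: Heidi.
Distance 1: Karl.
Distance 2: Carol.
Distance 3: Alice.
Distance 4: Bob, Omar.
Distance 5: Pia — contains Pia.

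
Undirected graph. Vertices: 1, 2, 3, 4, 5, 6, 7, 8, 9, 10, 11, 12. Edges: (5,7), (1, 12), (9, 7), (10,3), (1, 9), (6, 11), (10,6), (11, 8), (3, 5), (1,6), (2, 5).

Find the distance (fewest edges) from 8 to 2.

Distance 0: 8.
Distance 1: 11.
Distance 2: 6.
Distance 3: 1, 10.
Distance 4: 3, 9, 12.
Distance 5: 5, 7.
Distance 6: 2 — contains 2.

6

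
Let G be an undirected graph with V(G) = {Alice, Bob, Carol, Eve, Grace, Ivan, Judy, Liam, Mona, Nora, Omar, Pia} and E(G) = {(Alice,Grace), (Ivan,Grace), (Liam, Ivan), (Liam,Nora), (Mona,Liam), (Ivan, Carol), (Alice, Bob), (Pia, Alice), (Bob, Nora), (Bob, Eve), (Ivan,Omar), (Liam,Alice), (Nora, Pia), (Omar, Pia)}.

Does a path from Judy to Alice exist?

Judy has no edges, so nothing is reachable from it.

No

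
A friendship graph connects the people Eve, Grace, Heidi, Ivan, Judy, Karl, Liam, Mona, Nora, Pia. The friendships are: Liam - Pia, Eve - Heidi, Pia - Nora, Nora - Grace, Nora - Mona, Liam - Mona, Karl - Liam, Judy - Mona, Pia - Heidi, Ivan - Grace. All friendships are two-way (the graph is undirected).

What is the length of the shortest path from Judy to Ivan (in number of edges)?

Distance 0: Judy.
Distance 1: Mona.
Distance 2: Liam, Nora.
Distance 3: Grace, Karl, Pia.
Distance 4: Heidi, Ivan — contains Ivan.

4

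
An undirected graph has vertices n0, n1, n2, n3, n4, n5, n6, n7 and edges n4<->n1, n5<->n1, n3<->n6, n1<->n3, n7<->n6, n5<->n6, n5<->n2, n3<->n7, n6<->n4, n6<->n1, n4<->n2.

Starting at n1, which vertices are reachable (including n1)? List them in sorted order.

n1, n2, n3, n4, n5, n6, n7

Start at n1.
Its neighbours: n3, n4, n5, n6.
Then their neighbours: n2, n7.
Nothing further is reachable.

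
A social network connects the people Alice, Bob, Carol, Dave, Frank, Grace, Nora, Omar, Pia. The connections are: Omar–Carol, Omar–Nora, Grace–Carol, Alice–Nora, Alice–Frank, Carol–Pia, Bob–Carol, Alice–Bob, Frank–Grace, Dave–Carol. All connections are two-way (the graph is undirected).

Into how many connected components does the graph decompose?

1

From Alice: component {Alice, Bob, Carol, Dave, Frank, Grace, Nora, Omar, Pia}.
That's 1 component.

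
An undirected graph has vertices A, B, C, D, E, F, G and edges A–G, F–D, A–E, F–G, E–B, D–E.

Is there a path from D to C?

No

Explore from D.
Distance 1: reach E, F.
Distance 2: reach A, B, G.
The search is exhausted without reaching C; it lies in a different component.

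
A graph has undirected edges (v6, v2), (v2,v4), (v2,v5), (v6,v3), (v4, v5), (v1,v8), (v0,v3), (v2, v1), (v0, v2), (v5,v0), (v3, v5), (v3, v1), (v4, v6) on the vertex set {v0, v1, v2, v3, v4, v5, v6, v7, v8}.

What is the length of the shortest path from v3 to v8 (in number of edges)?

Distance 0: v3.
Distance 1: v0, v1, v5, v6.
Distance 2: v2, v4, v8 — contains v8.

2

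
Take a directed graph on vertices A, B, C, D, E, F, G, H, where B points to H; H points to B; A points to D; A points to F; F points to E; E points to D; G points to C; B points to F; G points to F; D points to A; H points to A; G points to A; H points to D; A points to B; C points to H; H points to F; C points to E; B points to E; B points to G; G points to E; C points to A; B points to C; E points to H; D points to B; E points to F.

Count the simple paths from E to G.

7

E→D→A→B→G
E→D→B→G
E→H→A→B→G
E→H→A→D→B→G
E→H→B→G
E→H→D→A→B→G
E→H→D→B→G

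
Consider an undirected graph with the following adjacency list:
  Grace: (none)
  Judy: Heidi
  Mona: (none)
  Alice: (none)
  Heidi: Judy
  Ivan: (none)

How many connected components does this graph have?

From Alice: component {Alice}.
From Grace: component {Grace}.
From Heidi: component {Heidi, Judy}.
From Ivan: component {Ivan}.
From Mona: component {Mona}.
That's 5 components.

5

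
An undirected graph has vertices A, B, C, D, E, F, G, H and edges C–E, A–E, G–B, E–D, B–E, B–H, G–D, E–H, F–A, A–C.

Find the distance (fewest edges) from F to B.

Distance 0: F.
Distance 1: A.
Distance 2: C, E.
Distance 3: B, D, H — contains B.

3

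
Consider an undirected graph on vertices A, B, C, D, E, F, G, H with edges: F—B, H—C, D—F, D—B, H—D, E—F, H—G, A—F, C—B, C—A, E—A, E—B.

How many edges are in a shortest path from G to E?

Distance 0: G.
Distance 1: H.
Distance 2: C, D.
Distance 3: A, B, F.
Distance 4: E — contains E.

4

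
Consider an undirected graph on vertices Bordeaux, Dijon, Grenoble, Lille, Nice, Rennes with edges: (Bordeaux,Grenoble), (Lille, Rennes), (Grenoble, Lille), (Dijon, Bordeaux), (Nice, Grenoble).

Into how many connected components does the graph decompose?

1

From Bordeaux: component {Bordeaux, Dijon, Grenoble, Lille, Nice, Rennes}.
That's 1 component.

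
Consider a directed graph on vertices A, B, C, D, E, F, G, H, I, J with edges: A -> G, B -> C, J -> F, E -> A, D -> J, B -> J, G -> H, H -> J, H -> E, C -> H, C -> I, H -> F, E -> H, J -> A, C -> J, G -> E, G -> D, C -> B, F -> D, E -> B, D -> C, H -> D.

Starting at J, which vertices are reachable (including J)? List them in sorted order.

Start at J.
Its neighbours: A, F.
Then their neighbours: D, G.
Then next layer: C, E, H.
Then next layer: B, I.
Every vertex is now reached.

A, B, C, D, E, F, G, H, I, J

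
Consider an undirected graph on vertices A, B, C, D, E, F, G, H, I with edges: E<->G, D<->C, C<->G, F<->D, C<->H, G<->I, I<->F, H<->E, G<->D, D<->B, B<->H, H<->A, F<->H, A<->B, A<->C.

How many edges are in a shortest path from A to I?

Distance 0: A.
Distance 1: B, C, H.
Distance 2: D, E, F, G.
Distance 3: I — contains I.

3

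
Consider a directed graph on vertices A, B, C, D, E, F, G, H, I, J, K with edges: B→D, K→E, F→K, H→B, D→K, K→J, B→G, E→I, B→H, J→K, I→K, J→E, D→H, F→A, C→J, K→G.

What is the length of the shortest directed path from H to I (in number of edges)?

Distance 0: H.
Distance 1: B.
Distance 2: D, G.
Distance 3: K.
Distance 4: E, J.
Distance 5: I — contains I.

5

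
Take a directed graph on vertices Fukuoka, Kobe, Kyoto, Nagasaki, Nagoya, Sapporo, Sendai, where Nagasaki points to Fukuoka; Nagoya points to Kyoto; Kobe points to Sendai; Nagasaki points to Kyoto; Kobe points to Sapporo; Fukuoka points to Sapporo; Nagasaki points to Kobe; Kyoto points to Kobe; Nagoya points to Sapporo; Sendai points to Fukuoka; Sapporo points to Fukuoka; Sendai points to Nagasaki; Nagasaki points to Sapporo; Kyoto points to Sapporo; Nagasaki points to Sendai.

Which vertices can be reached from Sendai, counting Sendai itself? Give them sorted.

Start at Sendai.
Its neighbours: Fukuoka, Nagasaki.
Then their neighbours: Kobe, Kyoto, Sapporo.
Nothing further is reachable.

Fukuoka, Kobe, Kyoto, Nagasaki, Sapporo, Sendai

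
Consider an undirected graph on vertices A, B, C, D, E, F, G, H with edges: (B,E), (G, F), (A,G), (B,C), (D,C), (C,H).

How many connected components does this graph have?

2

From A: component {A, F, G}.
From B: component {B, C, D, E, H}.
That's 2 components.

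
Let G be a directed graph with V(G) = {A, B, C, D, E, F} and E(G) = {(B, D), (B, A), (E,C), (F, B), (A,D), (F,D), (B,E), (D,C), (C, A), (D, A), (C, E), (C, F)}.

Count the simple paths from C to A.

4

C→A
C→F→B→A
C→F→B→D→A
C→F→D→A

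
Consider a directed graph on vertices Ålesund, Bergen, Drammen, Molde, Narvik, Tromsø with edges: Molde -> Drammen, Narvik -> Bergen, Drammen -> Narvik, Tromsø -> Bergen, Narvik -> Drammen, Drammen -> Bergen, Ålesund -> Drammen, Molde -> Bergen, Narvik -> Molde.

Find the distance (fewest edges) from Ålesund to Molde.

3

Distance 0: Ålesund.
Distance 1: Drammen.
Distance 2: Bergen, Narvik.
Distance 3: Molde — contains Molde.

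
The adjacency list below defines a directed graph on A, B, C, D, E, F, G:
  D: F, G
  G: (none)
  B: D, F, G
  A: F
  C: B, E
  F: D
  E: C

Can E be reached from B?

No

Explore from B.
Distance 1: reach D, F, G.
The search from B is exhausted; no directed path reaches E.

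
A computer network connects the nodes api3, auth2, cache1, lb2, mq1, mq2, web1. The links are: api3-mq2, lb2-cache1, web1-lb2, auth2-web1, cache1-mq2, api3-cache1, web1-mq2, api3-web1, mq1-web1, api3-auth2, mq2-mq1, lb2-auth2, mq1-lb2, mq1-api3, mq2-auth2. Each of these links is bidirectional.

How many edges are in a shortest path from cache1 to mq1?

2

Distance 0: cache1.
Distance 1: api3, lb2, mq2.
Distance 2: auth2, mq1, web1 — contains mq1.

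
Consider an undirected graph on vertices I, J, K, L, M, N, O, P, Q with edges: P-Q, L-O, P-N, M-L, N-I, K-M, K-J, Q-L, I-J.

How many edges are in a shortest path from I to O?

Distance 0: I.
Distance 1: J, N.
Distance 2: K, P.
Distance 3: M, Q.
Distance 4: L.
Distance 5: O — contains O.

5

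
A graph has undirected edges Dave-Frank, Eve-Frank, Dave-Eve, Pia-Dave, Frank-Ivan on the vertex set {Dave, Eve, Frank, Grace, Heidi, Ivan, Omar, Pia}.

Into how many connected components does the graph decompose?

From Dave: component {Dave, Eve, Frank, Ivan, Pia}.
From Grace: component {Grace}.
From Heidi: component {Heidi}.
From Omar: component {Omar}.
That's 4 components.

4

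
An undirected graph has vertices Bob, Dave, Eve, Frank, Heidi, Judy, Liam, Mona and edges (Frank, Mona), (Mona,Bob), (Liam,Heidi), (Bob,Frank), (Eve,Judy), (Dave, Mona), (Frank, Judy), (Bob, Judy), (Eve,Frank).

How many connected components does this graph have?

From Bob: component {Bob, Dave, Eve, Frank, Judy, Mona}.
From Heidi: component {Heidi, Liam}.
That's 2 components.

2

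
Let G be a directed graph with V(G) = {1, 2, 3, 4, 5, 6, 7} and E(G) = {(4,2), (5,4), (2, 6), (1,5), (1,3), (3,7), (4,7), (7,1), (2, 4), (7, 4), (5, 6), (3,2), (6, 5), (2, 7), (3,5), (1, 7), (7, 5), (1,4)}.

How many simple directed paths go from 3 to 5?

10

3→2→4→7→1→5
3→2→4→7→5
3→2→6→5
3→2→7→1→5
3→2→7→5
3→5
3→7→1→4→2→6→5
3→7→1→5
3→7→4→2→6→5
3→7→5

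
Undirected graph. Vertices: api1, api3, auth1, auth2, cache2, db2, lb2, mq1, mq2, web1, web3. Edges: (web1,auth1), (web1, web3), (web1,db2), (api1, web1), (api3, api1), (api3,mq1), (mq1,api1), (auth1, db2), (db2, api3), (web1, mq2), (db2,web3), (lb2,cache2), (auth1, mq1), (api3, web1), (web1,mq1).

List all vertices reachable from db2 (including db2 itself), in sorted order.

Start at db2.
Its neighbours: api3, auth1, web1, web3.
Then their neighbours: api1, mq1, mq2.
Nothing further is reachable.

api1, api3, auth1, db2, mq1, mq2, web1, web3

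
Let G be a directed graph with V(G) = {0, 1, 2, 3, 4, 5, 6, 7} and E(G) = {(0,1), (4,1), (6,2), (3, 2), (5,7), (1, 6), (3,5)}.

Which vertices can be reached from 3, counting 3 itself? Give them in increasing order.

Start at 3.
Its neighbours: 2, 5.
Then their neighbours: 7.
Nothing further is reachable.

2, 3, 5, 7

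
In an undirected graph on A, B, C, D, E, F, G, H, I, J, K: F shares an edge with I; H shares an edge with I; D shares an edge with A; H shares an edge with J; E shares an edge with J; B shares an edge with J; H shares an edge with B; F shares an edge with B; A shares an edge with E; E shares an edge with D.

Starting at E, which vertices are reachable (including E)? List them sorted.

A, B, D, E, F, H, I, J

Start at E.
Its neighbours: A, D, J.
Then their neighbours: B, H.
Then next layer: F, I.
Nothing further is reachable.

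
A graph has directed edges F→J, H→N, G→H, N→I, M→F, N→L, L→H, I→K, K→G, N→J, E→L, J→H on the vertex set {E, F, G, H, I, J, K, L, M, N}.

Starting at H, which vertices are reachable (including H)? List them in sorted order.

Start at H.
Its neighbours: N.
Then their neighbours: I, J, L.
Then next layer: K.
Then next layer: G.
Nothing further is reachable.

G, H, I, J, K, L, N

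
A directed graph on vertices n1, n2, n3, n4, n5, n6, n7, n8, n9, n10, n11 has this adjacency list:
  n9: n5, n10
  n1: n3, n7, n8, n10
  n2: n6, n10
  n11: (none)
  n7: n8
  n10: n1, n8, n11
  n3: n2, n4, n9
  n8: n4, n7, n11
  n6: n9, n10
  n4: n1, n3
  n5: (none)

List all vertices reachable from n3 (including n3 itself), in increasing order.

n1, n2, n3, n4, n5, n6, n7, n8, n9, n10, n11

Start at n3.
Its neighbours: n2, n4, n9.
Then their neighbours: n1, n5, n6, n10.
Then next layer: n7, n8, n11.
Every vertex is now reached.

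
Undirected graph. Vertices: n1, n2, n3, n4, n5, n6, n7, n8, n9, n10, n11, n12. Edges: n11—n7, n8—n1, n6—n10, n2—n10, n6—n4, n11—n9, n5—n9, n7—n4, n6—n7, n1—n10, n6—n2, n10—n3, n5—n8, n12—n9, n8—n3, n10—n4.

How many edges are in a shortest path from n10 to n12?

5

Distance 0: n10.
Distance 1: n1, n2, n3, n4, n6.
Distance 2: n7, n8.
Distance 3: n5, n11.
Distance 4: n9.
Distance 5: n12 — contains n12.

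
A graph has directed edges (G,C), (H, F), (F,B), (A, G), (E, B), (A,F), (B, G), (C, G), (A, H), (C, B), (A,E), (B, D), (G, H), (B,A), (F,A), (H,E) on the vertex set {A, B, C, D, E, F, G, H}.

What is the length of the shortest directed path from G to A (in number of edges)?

3

Distance 0: G.
Distance 1: C, H.
Distance 2: B, E, F.
Distance 3: A, D — contains A.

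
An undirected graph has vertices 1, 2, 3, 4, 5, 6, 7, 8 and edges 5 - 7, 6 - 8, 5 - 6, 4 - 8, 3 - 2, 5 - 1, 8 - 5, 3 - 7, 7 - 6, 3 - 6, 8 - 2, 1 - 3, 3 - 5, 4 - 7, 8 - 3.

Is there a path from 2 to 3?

Explore from 2.
Distance 1: reach 3, 8.
Found 3.

Yes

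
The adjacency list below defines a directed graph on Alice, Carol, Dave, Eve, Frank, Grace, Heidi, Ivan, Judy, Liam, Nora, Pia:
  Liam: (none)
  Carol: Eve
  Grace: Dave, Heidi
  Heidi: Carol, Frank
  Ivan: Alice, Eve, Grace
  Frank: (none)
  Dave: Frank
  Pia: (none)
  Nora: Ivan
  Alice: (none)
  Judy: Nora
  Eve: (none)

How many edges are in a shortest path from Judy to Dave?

Distance 0: Judy.
Distance 1: Nora.
Distance 2: Ivan.
Distance 3: Alice, Eve, Grace.
Distance 4: Dave, Heidi — contains Dave.

4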